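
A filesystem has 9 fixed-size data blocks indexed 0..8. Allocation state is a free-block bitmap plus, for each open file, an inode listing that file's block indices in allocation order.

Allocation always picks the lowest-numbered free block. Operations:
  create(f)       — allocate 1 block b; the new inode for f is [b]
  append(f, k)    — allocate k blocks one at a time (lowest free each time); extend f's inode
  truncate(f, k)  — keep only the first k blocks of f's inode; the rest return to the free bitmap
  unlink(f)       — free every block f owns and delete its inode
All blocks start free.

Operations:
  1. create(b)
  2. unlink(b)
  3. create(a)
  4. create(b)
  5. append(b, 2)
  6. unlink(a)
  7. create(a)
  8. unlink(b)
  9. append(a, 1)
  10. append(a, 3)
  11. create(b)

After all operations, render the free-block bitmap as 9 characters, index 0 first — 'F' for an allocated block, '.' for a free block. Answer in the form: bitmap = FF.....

bitmap = FFFFFF...

after create(b) → b:[0]  free=[F........]
after unlink(b) →   free=[.........]
after create(a) → a:[0]  free=[F........]
after create(b) → a:[0], b:[1]  free=[FF.......]
after append(b, 2) → a:[0], b:[1, 2, 3]  free=[FFFF.....]
after unlink(a) → b:[1, 2, 3]  free=[.FFF.....]
after create(a) → a:[0], b:[1, 2, 3]  free=[FFFF.....]
after unlink(b) → a:[0]  free=[F........]
after append(a, 1) → a:[0, 1]  free=[FF.......]
after append(a, 3) → a:[0, 1, 2, 3, 4]  free=[FFFFF....]
after create(b) → a:[0, 1, 2, 3, 4], b:[5]  free=[FFFFFF...]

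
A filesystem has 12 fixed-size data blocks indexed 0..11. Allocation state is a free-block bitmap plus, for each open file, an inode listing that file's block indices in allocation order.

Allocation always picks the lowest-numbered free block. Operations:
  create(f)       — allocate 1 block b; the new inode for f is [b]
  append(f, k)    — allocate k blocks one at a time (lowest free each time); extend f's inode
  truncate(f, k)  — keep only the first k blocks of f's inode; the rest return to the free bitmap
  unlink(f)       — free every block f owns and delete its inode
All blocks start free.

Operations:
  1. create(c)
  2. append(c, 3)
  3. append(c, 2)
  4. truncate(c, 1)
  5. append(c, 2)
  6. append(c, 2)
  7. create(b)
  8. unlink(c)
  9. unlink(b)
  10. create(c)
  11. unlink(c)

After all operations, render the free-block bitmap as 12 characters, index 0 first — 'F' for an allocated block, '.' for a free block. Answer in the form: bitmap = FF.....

bitmap = ............

create(c): bitmap=F........... | c=[0]
append(c, 3): bitmap=FFFF........ | c=[0, 1, 2, 3]
append(c, 2): bitmap=FFFFFF...... | c=[0, 1, 2, 3, 4, 5]
truncate(c, 1): bitmap=F........... | c=[0]
append(c, 2): bitmap=FFF......... | c=[0, 1, 2]
append(c, 2): bitmap=FFFFF....... | c=[0, 1, 2, 3, 4]
create(b): bitmap=FFFFFF...... | b=[5] c=[0, 1, 2, 3, 4]
unlink(c): bitmap=.....F...... | b=[5]
unlink(b): bitmap=............ | 
create(c): bitmap=F........... | c=[0]
unlink(c): bitmap=............ | 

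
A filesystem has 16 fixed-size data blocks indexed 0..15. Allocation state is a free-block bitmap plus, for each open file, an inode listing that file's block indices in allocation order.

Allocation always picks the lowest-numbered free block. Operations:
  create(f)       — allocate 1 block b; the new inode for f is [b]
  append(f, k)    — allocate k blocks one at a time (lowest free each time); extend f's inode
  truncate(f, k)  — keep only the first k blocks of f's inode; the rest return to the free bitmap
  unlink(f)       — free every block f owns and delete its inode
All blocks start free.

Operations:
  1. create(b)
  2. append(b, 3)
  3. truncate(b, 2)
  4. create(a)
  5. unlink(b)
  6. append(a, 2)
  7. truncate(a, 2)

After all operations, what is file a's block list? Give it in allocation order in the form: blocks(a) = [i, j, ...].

blocks(a) = [2, 0]

after create(b) → b:[0]  free=[F...............]
after append(b, 3) → b:[0, 1, 2, 3]  free=[FFFF............]
after truncate(b, 2) → b:[0, 1]  free=[FF..............]
after create(a) → a:[2], b:[0, 1]  free=[FFF.............]
after unlink(b) → a:[2]  free=[..F.............]
after append(a, 2) → a:[2, 0, 1]  free=[FFF.............]
after truncate(a, 2) → a:[2, 0]  free=[F.F.............]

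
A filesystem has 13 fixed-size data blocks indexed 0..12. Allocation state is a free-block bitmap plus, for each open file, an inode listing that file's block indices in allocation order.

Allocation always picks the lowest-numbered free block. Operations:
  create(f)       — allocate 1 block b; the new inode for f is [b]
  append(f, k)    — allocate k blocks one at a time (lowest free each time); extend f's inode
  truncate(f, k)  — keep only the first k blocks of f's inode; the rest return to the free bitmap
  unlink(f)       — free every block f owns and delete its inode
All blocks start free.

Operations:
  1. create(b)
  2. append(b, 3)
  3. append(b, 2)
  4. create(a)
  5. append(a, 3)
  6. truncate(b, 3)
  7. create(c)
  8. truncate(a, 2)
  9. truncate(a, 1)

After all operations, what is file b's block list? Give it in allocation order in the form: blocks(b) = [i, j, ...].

create(b): bitmap=F............ | b=[0]
append(b, 3): bitmap=FFFF......... | b=[0, 1, 2, 3]
append(b, 2): bitmap=FFFFFF....... | b=[0, 1, 2, 3, 4, 5]
create(a): bitmap=FFFFFFF...... | a=[6] b=[0, 1, 2, 3, 4, 5]
append(a, 3): bitmap=FFFFFFFFFF... | a=[6, 7, 8, 9] b=[0, 1, 2, 3, 4, 5]
truncate(b, 3): bitmap=FFF...FFFF... | a=[6, 7, 8, 9] b=[0, 1, 2]
create(c): bitmap=FFFF..FFFF... | a=[6, 7, 8, 9] b=[0, 1, 2] c=[3]
truncate(a, 2): bitmap=FFFF..FF..... | a=[6, 7] b=[0, 1, 2] c=[3]
truncate(a, 1): bitmap=FFFF..F...... | a=[6] b=[0, 1, 2] c=[3]

blocks(b) = [0, 1, 2]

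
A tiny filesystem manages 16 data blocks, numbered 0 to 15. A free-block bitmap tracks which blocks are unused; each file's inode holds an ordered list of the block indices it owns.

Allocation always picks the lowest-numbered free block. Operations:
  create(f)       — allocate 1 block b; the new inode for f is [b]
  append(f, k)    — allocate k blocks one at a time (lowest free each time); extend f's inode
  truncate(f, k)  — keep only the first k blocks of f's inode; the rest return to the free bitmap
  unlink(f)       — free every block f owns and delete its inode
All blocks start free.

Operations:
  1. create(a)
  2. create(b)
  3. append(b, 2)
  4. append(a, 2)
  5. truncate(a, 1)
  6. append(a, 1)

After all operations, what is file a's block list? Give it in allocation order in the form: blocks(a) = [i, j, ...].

[1] create(a) — a=0 (map F...............)
[2] create(b) — a=0 b=1 (map FF..............)
[3] append(b, 2) — a=0 b=1,2,3 (map FFFF............)
[4] append(a, 2) — a=0,4,5 b=1,2,3 (map FFFFFF..........)
[5] truncate(a, 1) — a=0 b=1,2,3 (map FFFF............)
[6] append(a, 1) — a=0,4 b=1,2,3 (map FFFFF...........)

blocks(a) = [0, 4]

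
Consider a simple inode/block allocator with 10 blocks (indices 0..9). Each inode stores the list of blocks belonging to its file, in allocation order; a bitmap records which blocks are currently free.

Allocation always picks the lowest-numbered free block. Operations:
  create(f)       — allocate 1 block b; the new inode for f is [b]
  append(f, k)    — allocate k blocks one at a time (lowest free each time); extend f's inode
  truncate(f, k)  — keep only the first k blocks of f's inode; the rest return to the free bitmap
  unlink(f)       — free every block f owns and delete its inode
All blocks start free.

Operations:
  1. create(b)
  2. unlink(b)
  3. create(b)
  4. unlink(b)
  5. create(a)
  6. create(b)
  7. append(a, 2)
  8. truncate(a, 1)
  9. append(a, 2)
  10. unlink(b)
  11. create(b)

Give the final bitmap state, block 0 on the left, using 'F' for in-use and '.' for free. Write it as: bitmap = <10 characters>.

  1. create(b)  ⇒  F.........  {b→[0]}
  2. unlink(b)  ⇒  ..........  {}
  3. create(b)  ⇒  F.........  {b→[0]}
  4. unlink(b)  ⇒  ..........  {}
  5. create(a)  ⇒  F.........  {a→[0]}
  6. create(b)  ⇒  FF........  {a→[0]; b→[1]}
  7. append(a, 2)  ⇒  FFFF......  {a→[0, 2, 3]; b→[1]}
  8. truncate(a, 1)  ⇒  FF........  {a→[0]; b→[1]}
  9. append(a, 2)  ⇒  FFFF......  {a→[0, 2, 3]; b→[1]}
  10. unlink(b)  ⇒  F.FF......  {a→[0, 2, 3]}
  11. create(b)  ⇒  FFFF......  {a→[0, 2, 3]; b→[1]}

bitmap = FFFF......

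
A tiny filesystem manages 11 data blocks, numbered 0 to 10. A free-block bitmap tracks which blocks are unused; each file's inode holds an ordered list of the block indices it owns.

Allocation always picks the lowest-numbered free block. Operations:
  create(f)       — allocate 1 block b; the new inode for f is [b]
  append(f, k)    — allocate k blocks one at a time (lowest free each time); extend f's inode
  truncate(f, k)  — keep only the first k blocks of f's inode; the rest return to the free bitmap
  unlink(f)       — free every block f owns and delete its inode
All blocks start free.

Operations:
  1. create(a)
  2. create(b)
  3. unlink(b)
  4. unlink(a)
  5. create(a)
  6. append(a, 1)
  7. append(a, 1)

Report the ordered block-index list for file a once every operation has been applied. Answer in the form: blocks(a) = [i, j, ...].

blocks(a) = [0, 1, 2]

  1. create(a)  ⇒  F..........  {a→[0]}
  2. create(b)  ⇒  FF.........  {a→[0]; b→[1]}
  3. unlink(b)  ⇒  F..........  {a→[0]}
  4. unlink(a)  ⇒  ...........  {}
  5. create(a)  ⇒  F..........  {a→[0]}
  6. append(a, 1)  ⇒  FF.........  {a→[0, 1]}
  7. append(a, 1)  ⇒  FFF........  {a→[0, 1, 2]}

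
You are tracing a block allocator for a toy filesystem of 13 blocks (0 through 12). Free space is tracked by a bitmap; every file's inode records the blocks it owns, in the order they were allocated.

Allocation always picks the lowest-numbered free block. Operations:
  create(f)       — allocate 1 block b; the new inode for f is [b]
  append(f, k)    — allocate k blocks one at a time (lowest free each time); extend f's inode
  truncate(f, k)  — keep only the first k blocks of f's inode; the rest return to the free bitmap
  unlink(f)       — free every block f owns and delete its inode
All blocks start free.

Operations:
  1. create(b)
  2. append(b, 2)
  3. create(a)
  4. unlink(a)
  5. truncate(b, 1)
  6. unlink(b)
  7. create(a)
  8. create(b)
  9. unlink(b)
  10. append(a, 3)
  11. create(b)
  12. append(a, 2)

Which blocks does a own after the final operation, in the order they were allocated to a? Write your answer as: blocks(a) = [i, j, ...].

blocks(a) = [0, 1, 2, 3, 5, 6]

[1] create(b) — b=0 (map F............)
[2] append(b, 2) — b=0,1,2 (map FFF..........)
[3] create(a) — a=3 b=0,1,2 (map FFFF.........)
[4] unlink(a) — b=0,1,2 (map FFF..........)
[5] truncate(b, 1) — b=0 (map F............)
[6] unlink(b) —  (map .............)
[7] create(a) — a=0 (map F............)
[8] create(b) — a=0 b=1 (map FF...........)
[9] unlink(b) — a=0 (map F............)
[10] append(a, 3) — a=0,1,2,3 (map FFFF.........)
[11] create(b) — a=0,1,2,3 b=4 (map FFFFF........)
[12] append(a, 2) — a=0,1,2,3,5,6 b=4 (map FFFFFFF......)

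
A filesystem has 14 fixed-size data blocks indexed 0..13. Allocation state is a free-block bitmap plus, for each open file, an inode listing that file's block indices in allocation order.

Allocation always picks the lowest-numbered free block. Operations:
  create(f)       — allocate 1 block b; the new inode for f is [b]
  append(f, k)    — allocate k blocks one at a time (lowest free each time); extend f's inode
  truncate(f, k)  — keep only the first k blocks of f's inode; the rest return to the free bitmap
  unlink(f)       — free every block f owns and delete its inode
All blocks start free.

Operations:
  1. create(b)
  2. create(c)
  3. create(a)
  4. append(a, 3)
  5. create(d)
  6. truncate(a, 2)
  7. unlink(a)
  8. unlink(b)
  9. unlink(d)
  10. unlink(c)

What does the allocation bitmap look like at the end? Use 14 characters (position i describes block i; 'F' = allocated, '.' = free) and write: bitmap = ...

  1. create(b)  ⇒  F.............  {b→[0]}
  2. create(c)  ⇒  FF............  {b→[0]; c→[1]}
  3. create(a)  ⇒  FFF...........  {a→[2]; b→[0]; c→[1]}
  4. append(a, 3)  ⇒  FFFFFF........  {a→[2, 3, 4, 5]; b→[0]; c→[1]}
  5. create(d)  ⇒  FFFFFFF.......  {a→[2, 3, 4, 5]; b→[0]; c→[1]; d→[6]}
  6. truncate(a, 2)  ⇒  FFFF..F.......  {a→[2, 3]; b→[0]; c→[1]; d→[6]}
  7. unlink(a)  ⇒  FF....F.......  {b→[0]; c→[1]; d→[6]}
  8. unlink(b)  ⇒  .F....F.......  {c→[1]; d→[6]}
  9. unlink(d)  ⇒  .F............  {c→[1]}
  10. unlink(c)  ⇒  ..............  {}

bitmap = ..............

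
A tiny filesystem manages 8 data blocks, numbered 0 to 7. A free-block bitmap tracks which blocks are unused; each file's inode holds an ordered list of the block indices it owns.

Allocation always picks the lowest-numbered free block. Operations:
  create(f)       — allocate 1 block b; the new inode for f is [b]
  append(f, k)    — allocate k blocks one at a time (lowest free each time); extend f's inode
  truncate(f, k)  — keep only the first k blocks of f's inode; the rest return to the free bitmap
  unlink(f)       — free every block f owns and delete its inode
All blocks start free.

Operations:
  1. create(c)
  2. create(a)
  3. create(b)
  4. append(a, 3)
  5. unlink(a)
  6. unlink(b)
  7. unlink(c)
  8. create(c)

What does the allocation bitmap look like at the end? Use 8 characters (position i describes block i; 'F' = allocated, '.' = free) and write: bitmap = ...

after create(c) → c:[0]  free=[F.......]
after create(a) → a:[1], c:[0]  free=[FF......]
after create(b) → a:[1], b:[2], c:[0]  free=[FFF.....]
after append(a, 3) → a:[1, 3, 4, 5], b:[2], c:[0]  free=[FFFFFF..]
after unlink(a) → b:[2], c:[0]  free=[F.F.....]
after unlink(b) → c:[0]  free=[F.......]
after unlink(c) →   free=[........]
after create(c) → c:[0]  free=[F.......]

bitmap = F.......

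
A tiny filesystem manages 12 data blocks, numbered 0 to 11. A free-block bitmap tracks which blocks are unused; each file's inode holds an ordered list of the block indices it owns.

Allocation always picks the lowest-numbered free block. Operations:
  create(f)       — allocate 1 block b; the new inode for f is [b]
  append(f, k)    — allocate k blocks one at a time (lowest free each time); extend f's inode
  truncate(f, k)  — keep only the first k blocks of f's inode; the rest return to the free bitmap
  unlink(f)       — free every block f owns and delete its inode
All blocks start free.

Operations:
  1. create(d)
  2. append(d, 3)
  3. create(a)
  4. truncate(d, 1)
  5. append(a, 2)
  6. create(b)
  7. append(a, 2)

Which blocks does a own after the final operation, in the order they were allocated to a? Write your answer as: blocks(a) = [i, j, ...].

after create(d) → d:[0]  free=[F...........]
after append(d, 3) → d:[0, 1, 2, 3]  free=[FFFF........]
after create(a) → a:[4], d:[0, 1, 2, 3]  free=[FFFFF.......]
after truncate(d, 1) → a:[4], d:[0]  free=[F...F.......]
after append(a, 2) → a:[4, 1, 2], d:[0]  free=[FFF.F.......]
after create(b) → a:[4, 1, 2], b:[3], d:[0]  free=[FFFFF.......]
after append(a, 2) → a:[4, 1, 2, 5, 6], b:[3], d:[0]  free=[FFFFFFF.....]

blocks(a) = [4, 1, 2, 5, 6]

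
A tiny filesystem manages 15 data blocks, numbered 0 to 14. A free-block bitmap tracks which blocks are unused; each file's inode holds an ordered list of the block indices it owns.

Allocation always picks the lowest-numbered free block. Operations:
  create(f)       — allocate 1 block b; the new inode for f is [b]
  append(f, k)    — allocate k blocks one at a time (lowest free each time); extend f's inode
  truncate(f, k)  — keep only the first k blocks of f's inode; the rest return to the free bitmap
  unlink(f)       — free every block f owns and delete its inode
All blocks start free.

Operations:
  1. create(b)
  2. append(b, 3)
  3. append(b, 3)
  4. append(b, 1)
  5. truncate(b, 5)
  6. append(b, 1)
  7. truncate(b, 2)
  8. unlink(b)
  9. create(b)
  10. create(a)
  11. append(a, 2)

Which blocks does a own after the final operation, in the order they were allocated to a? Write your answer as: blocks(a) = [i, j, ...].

  1. create(b)  ⇒  F..............  {b→[0]}
  2. append(b, 3)  ⇒  FFFF...........  {b→[0, 1, 2, 3]}
  3. append(b, 3)  ⇒  FFFFFFF........  {b→[0, 1, 2, 3, 4, 5, 6]}
  4. append(b, 1)  ⇒  FFFFFFFF.......  {b→[0, 1, 2, 3, 4, 5, 6, 7]}
  5. truncate(b, 5)  ⇒  FFFFF..........  {b→[0, 1, 2, 3, 4]}
  6. append(b, 1)  ⇒  FFFFFF.........  {b→[0, 1, 2, 3, 4, 5]}
  7. truncate(b, 2)  ⇒  FF.............  {b→[0, 1]}
  8. unlink(b)  ⇒  ...............  {}
  9. create(b)  ⇒  F..............  {b→[0]}
  10. create(a)  ⇒  FF.............  {a→[1]; b→[0]}
  11. append(a, 2)  ⇒  FFFF...........  {a→[1, 2, 3]; b→[0]}

blocks(a) = [1, 2, 3]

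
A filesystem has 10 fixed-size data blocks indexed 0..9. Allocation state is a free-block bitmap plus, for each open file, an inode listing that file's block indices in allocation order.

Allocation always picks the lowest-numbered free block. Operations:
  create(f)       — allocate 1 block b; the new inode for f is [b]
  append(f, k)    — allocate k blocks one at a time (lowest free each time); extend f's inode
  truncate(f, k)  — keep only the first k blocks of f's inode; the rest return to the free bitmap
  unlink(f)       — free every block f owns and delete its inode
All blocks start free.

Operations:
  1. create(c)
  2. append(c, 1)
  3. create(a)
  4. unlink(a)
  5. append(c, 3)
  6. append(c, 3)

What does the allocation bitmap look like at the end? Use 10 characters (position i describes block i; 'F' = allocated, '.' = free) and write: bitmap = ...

[1] create(c) — c=0 (map F.........)
[2] append(c, 1) — c=0,1 (map FF........)
[3] create(a) — a=2 c=0,1 (map FFF.......)
[4] unlink(a) — c=0,1 (map FF........)
[5] append(c, 3) — c=0,1,2,3,4 (map FFFFF.....)
[6] append(c, 3) — c=0,1,2,3,4,5,6,7 (map FFFFFFFF..)

bitmap = FFFFFFFF..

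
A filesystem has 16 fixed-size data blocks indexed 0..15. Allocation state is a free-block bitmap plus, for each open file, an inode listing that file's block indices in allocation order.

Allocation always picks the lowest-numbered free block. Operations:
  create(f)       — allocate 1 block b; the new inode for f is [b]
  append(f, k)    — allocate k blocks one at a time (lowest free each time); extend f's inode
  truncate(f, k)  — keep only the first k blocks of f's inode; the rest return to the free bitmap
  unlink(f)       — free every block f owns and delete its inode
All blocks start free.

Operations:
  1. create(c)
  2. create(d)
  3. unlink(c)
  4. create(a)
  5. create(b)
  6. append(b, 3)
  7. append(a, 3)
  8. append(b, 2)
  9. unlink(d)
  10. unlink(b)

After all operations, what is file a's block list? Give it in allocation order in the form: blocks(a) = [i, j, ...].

create(c): bitmap=F............... | c=[0]
create(d): bitmap=FF.............. | c=[0] d=[1]
unlink(c): bitmap=.F.............. | d=[1]
create(a): bitmap=FF.............. | a=[0] d=[1]
create(b): bitmap=FFF............. | a=[0] b=[2] d=[1]
append(b, 3): bitmap=FFFFFF.......... | a=[0] b=[2, 3, 4, 5] d=[1]
append(a, 3): bitmap=FFFFFFFFF....... | a=[0, 6, 7, 8] b=[2, 3, 4, 5] d=[1]
append(b, 2): bitmap=FFFFFFFFFFF..... | a=[0, 6, 7, 8] b=[2, 3, 4, 5, 9, 10] d=[1]
unlink(d): bitmap=F.FFFFFFFFF..... | a=[0, 6, 7, 8] b=[2, 3, 4, 5, 9, 10]
unlink(b): bitmap=F.....FFF....... | a=[0, 6, 7, 8]

blocks(a) = [0, 6, 7, 8]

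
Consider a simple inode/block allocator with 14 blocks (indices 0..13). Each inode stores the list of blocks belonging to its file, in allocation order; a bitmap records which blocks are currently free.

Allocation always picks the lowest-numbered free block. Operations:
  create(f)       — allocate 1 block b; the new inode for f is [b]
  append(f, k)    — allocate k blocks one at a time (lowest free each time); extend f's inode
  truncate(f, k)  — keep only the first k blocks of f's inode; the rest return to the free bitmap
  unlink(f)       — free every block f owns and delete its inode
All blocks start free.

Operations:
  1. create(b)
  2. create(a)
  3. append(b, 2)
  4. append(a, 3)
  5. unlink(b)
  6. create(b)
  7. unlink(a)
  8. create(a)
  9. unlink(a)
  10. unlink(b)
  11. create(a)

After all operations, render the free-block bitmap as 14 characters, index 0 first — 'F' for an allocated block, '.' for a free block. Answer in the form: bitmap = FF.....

[1] create(b) — b=0 (map F.............)
[2] create(a) — a=1 b=0 (map FF............)
[3] append(b, 2) — a=1 b=0,2,3 (map FFFF..........)
[4] append(a, 3) — a=1,4,5,6 b=0,2,3 (map FFFFFFF.......)
[5] unlink(b) — a=1,4,5,6 (map .F..FFF.......)
[6] create(b) — a=1,4,5,6 b=0 (map FF..FFF.......)
[7] unlink(a) — b=0 (map F.............)
[8] create(a) — a=1 b=0 (map FF............)
[9] unlink(a) — b=0 (map F.............)
[10] unlink(b) —  (map ..............)
[11] create(a) — a=0 (map F.............)

bitmap = F.............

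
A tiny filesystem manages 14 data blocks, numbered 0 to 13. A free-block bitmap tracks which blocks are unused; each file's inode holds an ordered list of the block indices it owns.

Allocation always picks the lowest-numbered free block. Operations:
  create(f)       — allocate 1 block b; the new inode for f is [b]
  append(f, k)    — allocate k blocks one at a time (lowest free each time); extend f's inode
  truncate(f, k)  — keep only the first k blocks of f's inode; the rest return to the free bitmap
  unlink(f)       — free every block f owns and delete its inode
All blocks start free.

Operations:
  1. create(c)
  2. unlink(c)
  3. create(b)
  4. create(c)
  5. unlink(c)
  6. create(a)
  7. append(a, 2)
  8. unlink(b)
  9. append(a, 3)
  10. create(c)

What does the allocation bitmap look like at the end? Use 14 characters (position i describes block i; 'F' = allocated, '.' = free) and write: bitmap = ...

bitmap = FFFFFFF.......

after create(c) → c:[0]  free=[F.............]
after unlink(c) →   free=[..............]
after create(b) → b:[0]  free=[F.............]
after create(c) → b:[0], c:[1]  free=[FF............]
after unlink(c) → b:[0]  free=[F.............]
after create(a) → a:[1], b:[0]  free=[FF............]
after append(a, 2) → a:[1, 2, 3], b:[0]  free=[FFFF..........]
after unlink(b) → a:[1, 2, 3]  free=[.FFF..........]
after append(a, 3) → a:[1, 2, 3, 0, 4, 5]  free=[FFFFFF........]
after create(c) → a:[1, 2, 3, 0, 4, 5], c:[6]  free=[FFFFFFF.......]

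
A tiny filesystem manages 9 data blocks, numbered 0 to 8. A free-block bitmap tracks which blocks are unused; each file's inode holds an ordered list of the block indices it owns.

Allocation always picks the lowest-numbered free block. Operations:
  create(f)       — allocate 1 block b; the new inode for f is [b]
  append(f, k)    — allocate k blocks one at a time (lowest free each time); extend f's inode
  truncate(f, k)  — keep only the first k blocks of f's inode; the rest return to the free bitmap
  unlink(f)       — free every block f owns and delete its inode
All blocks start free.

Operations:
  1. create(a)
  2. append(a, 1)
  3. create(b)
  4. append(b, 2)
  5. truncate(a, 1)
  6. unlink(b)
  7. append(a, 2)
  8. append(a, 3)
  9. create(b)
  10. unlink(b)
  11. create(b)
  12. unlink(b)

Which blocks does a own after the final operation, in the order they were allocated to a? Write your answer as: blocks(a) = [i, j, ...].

[1] create(a) — a=0 (map F........)
[2] append(a, 1) — a=0,1 (map FF.......)
[3] create(b) — a=0,1 b=2 (map FFF......)
[4] append(b, 2) — a=0,1 b=2,3,4 (map FFFFF....)
[5] truncate(a, 1) — a=0 b=2,3,4 (map F.FFF....)
[6] unlink(b) — a=0 (map F........)
[7] append(a, 2) — a=0,1,2 (map FFF......)
[8] append(a, 3) — a=0,1,2,3,4,5 (map FFFFFF...)
[9] create(b) — a=0,1,2,3,4,5 b=6 (map FFFFFFF..)
[10] unlink(b) — a=0,1,2,3,4,5 (map FFFFFF...)
[11] create(b) — a=0,1,2,3,4,5 b=6 (map FFFFFFF..)
[12] unlink(b) — a=0,1,2,3,4,5 (map FFFFFF...)

blocks(a) = [0, 1, 2, 3, 4, 5]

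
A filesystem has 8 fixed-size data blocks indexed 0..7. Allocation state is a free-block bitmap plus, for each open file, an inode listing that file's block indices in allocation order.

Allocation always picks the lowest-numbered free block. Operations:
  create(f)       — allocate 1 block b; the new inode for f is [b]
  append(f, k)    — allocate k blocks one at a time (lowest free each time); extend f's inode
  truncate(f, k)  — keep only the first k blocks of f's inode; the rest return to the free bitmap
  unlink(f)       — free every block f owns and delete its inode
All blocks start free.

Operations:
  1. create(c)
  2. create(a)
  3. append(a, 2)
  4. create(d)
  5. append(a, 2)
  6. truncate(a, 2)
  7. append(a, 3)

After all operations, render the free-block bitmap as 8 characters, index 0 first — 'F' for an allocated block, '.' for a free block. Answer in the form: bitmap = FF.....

bitmap = FFFFFFF.

[1] create(c) — c=0 (map F.......)
[2] create(a) — a=1 c=0 (map FF......)
[3] append(a, 2) — a=1,2,3 c=0 (map FFFF....)
[4] create(d) — a=1,2,3 c=0 d=4 (map FFFFF...)
[5] append(a, 2) — a=1,2,3,5,6 c=0 d=4 (map FFFFFFF.)
[6] truncate(a, 2) — a=1,2 c=0 d=4 (map FFF.F...)
[7] append(a, 3) — a=1,2,3,5,6 c=0 d=4 (map FFFFFFF.)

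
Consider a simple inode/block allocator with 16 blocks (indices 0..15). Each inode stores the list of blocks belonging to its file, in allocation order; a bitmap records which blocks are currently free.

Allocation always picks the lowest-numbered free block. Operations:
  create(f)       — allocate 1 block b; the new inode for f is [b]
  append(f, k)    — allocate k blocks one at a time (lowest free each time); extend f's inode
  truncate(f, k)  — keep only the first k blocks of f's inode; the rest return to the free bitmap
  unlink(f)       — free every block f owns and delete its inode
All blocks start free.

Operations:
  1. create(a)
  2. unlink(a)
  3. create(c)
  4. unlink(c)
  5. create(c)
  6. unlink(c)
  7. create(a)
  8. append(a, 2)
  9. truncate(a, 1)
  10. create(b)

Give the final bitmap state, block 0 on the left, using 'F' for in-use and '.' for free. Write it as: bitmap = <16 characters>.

  1. create(a)  ⇒  F...............  {a→[0]}
  2. unlink(a)  ⇒  ................  {}
  3. create(c)  ⇒  F...............  {c→[0]}
  4. unlink(c)  ⇒  ................  {}
  5. create(c)  ⇒  F...............  {c→[0]}
  6. unlink(c)  ⇒  ................  {}
  7. create(a)  ⇒  F...............  {a→[0]}
  8. append(a, 2)  ⇒  FFF.............  {a→[0, 1, 2]}
  9. truncate(a, 1)  ⇒  F...............  {a→[0]}
  10. create(b)  ⇒  FF..............  {a→[0]; b→[1]}

bitmap = FF..............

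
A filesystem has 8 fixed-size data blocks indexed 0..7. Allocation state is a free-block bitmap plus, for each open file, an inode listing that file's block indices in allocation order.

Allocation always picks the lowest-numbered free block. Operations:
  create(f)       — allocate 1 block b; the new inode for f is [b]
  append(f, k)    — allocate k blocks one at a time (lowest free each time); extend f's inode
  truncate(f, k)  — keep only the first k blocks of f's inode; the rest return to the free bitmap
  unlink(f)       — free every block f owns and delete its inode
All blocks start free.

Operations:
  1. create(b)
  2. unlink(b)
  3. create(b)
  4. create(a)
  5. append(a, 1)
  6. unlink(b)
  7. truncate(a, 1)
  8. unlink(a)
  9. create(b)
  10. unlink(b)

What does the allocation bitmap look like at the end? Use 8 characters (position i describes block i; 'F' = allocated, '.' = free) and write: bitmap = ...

  1. create(b)  ⇒  F.......  {b→[0]}
  2. unlink(b)  ⇒  ........  {}
  3. create(b)  ⇒  F.......  {b→[0]}
  4. create(a)  ⇒  FF......  {a→[1]; b→[0]}
  5. append(a, 1)  ⇒  FFF.....  {a→[1, 2]; b→[0]}
  6. unlink(b)  ⇒  .FF.....  {a→[1, 2]}
  7. truncate(a, 1)  ⇒  .F......  {a→[1]}
  8. unlink(a)  ⇒  ........  {}
  9. create(b)  ⇒  F.......  {b→[0]}
  10. unlink(b)  ⇒  ........  {}

bitmap = ........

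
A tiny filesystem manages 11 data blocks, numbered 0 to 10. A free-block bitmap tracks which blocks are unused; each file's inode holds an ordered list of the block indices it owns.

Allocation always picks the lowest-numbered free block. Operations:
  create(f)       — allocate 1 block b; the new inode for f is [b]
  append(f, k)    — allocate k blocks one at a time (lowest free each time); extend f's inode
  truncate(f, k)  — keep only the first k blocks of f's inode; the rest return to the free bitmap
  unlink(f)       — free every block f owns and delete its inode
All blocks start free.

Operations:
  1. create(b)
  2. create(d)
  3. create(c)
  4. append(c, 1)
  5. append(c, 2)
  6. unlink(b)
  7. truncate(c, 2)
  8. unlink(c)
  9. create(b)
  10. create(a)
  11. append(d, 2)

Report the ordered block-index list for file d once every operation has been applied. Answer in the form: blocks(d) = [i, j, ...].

blocks(d) = [1, 3, 4]

  1. create(b)  ⇒  F..........  {b→[0]}
  2. create(d)  ⇒  FF.........  {b→[0]; d→[1]}
  3. create(c)  ⇒  FFF........  {b→[0]; c→[2]; d→[1]}
  4. append(c, 1)  ⇒  FFFF.......  {b→[0]; c→[2, 3]; d→[1]}
  5. append(c, 2)  ⇒  FFFFFF.....  {b→[0]; c→[2, 3, 4, 5]; d→[1]}
  6. unlink(b)  ⇒  .FFFFF.....  {c→[2, 3, 4, 5]; d→[1]}
  7. truncate(c, 2)  ⇒  .FFF.......  {c→[2, 3]; d→[1]}
  8. unlink(c)  ⇒  .F.........  {d→[1]}
  9. create(b)  ⇒  FF.........  {b→[0]; d→[1]}
  10. create(a)  ⇒  FFF........  {a→[2]; b→[0]; d→[1]}
  11. append(d, 2)  ⇒  FFFFF......  {a→[2]; b→[0]; d→[1, 3, 4]}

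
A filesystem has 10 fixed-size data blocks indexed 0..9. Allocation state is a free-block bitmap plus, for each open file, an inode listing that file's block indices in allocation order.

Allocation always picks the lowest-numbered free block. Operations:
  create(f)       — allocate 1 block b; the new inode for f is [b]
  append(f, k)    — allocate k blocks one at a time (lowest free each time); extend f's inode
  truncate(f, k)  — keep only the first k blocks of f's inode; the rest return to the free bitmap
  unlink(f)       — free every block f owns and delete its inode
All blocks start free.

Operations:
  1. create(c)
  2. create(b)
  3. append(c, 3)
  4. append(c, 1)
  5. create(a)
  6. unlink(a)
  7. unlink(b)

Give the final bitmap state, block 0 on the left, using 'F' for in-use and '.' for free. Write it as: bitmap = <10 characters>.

bitmap = F.FFFF....

create(c): bitmap=F......... | c=[0]
create(b): bitmap=FF........ | b=[1] c=[0]
append(c, 3): bitmap=FFFFF..... | b=[1] c=[0, 2, 3, 4]
append(c, 1): bitmap=FFFFFF.... | b=[1] c=[0, 2, 3, 4, 5]
create(a): bitmap=FFFFFFF... | a=[6] b=[1] c=[0, 2, 3, 4, 5]
unlink(a): bitmap=FFFFFF.... | b=[1] c=[0, 2, 3, 4, 5]
unlink(b): bitmap=F.FFFF.... | c=[0, 2, 3, 4, 5]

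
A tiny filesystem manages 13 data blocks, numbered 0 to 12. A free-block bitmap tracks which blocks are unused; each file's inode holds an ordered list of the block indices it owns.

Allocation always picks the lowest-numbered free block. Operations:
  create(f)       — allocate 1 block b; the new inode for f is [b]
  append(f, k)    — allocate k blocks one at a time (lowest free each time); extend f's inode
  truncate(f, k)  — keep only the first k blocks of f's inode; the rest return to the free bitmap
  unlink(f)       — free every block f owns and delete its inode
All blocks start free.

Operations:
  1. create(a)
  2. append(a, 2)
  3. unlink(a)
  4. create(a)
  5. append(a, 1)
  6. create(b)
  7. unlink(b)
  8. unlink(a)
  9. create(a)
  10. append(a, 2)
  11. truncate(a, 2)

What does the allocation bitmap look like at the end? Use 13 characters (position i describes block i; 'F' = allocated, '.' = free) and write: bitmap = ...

  1. create(a)  ⇒  F............  {a→[0]}
  2. append(a, 2)  ⇒  FFF..........  {a→[0, 1, 2]}
  3. unlink(a)  ⇒  .............  {}
  4. create(a)  ⇒  F............  {a→[0]}
  5. append(a, 1)  ⇒  FF...........  {a→[0, 1]}
  6. create(b)  ⇒  FFF..........  {a→[0, 1]; b→[2]}
  7. unlink(b)  ⇒  FF...........  {a→[0, 1]}
  8. unlink(a)  ⇒  .............  {}
  9. create(a)  ⇒  F............  {a→[0]}
  10. append(a, 2)  ⇒  FFF..........  {a→[0, 1, 2]}
  11. truncate(a, 2)  ⇒  FF...........  {a→[0, 1]}

bitmap = FF...........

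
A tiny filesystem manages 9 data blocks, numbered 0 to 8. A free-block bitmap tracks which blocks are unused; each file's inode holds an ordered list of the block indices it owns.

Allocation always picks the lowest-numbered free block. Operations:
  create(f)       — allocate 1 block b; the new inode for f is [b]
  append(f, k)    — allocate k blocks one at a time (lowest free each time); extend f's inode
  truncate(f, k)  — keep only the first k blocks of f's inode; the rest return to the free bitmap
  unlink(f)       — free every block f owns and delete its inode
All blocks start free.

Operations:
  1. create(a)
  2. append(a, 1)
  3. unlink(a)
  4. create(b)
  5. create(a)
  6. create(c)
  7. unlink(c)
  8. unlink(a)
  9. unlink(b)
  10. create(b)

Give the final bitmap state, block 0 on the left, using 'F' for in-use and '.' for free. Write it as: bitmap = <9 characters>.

bitmap = F........

  1. create(a)  ⇒  F........  {a→[0]}
  2. append(a, 1)  ⇒  FF.......  {a→[0, 1]}
  3. unlink(a)  ⇒  .........  {}
  4. create(b)  ⇒  F........  {b→[0]}
  5. create(a)  ⇒  FF.......  {a→[1]; b→[0]}
  6. create(c)  ⇒  FFF......  {a→[1]; b→[0]; c→[2]}
  7. unlink(c)  ⇒  FF.......  {a→[1]; b→[0]}
  8. unlink(a)  ⇒  F........  {b→[0]}
  9. unlink(b)  ⇒  .........  {}
  10. create(b)  ⇒  F........  {b→[0]}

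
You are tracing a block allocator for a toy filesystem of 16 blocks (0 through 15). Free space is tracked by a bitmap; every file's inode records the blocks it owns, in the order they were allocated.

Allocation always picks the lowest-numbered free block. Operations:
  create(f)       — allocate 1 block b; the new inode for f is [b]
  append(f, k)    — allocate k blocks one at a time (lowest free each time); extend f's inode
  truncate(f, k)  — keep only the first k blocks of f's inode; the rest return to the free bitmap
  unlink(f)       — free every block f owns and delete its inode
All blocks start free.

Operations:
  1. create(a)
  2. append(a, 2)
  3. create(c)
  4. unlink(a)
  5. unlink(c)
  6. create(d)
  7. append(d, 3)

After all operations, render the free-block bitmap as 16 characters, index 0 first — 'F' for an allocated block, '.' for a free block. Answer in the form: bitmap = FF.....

create(a): bitmap=F............... | a=[0]
append(a, 2): bitmap=FFF............. | a=[0, 1, 2]
create(c): bitmap=FFFF............ | a=[0, 1, 2] c=[3]
unlink(a): bitmap=...F............ | c=[3]
unlink(c): bitmap=................ | 
create(d): bitmap=F............... | d=[0]
append(d, 3): bitmap=FFFF............ | d=[0, 1, 2, 3]

bitmap = FFFF............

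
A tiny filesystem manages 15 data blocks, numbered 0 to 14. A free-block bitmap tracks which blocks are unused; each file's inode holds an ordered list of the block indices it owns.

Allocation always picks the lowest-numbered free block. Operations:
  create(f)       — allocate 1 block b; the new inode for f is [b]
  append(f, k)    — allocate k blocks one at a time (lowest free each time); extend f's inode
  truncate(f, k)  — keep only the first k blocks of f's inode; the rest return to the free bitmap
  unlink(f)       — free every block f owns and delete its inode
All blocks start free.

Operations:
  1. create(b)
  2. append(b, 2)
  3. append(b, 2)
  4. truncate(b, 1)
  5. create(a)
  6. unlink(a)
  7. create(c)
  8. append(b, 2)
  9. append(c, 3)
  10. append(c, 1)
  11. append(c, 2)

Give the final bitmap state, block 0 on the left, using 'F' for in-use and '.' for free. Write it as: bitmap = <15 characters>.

bitmap = FFFFFFFFFF.....

create(b): bitmap=F.............. | b=[0]
append(b, 2): bitmap=FFF............ | b=[0, 1, 2]
append(b, 2): bitmap=FFFFF.......... | b=[0, 1, 2, 3, 4]
truncate(b, 1): bitmap=F.............. | b=[0]
create(a): bitmap=FF............. | a=[1] b=[0]
unlink(a): bitmap=F.............. | b=[0]
create(c): bitmap=FF............. | b=[0] c=[1]
append(b, 2): bitmap=FFFF........... | b=[0, 2, 3] c=[1]
append(c, 3): bitmap=FFFFFFF........ | b=[0, 2, 3] c=[1, 4, 5, 6]
append(c, 1): bitmap=FFFFFFFF....... | b=[0, 2, 3] c=[1, 4, 5, 6, 7]
append(c, 2): bitmap=FFFFFFFFFF..... | b=[0, 2, 3] c=[1, 4, 5, 6, 7, 8, 9]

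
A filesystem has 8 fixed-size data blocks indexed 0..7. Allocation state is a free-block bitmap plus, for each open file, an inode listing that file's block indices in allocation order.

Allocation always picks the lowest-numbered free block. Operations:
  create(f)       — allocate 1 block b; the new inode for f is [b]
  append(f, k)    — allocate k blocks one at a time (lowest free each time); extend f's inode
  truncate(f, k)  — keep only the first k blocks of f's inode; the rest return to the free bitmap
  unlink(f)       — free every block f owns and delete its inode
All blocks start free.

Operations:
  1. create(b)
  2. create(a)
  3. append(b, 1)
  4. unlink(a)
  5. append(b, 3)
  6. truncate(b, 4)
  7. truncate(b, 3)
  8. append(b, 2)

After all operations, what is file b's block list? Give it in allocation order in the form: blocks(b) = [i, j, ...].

  1. create(b)  ⇒  F.......  {b→[0]}
  2. create(a)  ⇒  FF......  {a→[1]; b→[0]}
  3. append(b, 1)  ⇒  FFF.....  {a→[1]; b→[0, 2]}
  4. unlink(a)  ⇒  F.F.....  {b→[0, 2]}
  5. append(b, 3)  ⇒  FFFFF...  {b→[0, 2, 1, 3, 4]}
  6. truncate(b, 4)  ⇒  FFFF....  {b→[0, 2, 1, 3]}
  7. truncate(b, 3)  ⇒  FFF.....  {b→[0, 2, 1]}
  8. append(b, 2)  ⇒  FFFFF...  {b→[0, 2, 1, 3, 4]}

blocks(b) = [0, 2, 1, 3, 4]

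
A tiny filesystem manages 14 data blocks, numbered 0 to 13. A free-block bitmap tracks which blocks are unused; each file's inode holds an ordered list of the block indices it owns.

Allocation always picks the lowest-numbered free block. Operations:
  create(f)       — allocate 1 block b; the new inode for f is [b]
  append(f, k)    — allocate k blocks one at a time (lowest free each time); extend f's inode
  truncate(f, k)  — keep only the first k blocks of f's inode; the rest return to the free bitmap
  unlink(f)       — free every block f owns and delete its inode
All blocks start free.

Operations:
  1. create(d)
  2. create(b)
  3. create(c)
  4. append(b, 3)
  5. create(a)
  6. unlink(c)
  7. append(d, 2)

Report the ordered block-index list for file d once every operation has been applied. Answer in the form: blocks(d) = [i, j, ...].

blocks(d) = [0, 2, 7]

after create(d) → d:[0]  free=[F.............]
after create(b) → b:[1], d:[0]  free=[FF............]
after create(c) → b:[1], c:[2], d:[0]  free=[FFF...........]
after append(b, 3) → b:[1, 3, 4, 5], c:[2], d:[0]  free=[FFFFFF........]
after create(a) → a:[6], b:[1, 3, 4, 5], c:[2], d:[0]  free=[FFFFFFF.......]
after unlink(c) → a:[6], b:[1, 3, 4, 5], d:[0]  free=[FF.FFFF.......]
after append(d, 2) → a:[6], b:[1, 3, 4, 5], d:[0, 2, 7]  free=[FFFFFFFF......]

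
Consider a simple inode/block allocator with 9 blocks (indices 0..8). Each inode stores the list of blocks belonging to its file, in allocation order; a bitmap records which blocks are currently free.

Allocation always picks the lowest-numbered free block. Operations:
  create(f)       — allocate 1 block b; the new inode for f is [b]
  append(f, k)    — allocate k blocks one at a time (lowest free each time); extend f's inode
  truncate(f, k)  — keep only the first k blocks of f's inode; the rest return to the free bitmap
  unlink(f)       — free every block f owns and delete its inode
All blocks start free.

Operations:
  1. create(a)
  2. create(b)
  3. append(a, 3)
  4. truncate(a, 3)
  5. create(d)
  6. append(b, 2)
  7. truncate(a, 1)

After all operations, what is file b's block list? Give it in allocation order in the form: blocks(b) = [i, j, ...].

  1. create(a)  ⇒  F........  {a→[0]}
  2. create(b)  ⇒  FF.......  {a→[0]; b→[1]}
  3. append(a, 3)  ⇒  FFFFF....  {a→[0, 2, 3, 4]; b→[1]}
  4. truncate(a, 3)  ⇒  FFFF.....  {a→[0, 2, 3]; b→[1]}
  5. create(d)  ⇒  FFFFF....  {a→[0, 2, 3]; b→[1]; d→[4]}
  6. append(b, 2)  ⇒  FFFFFFF..  {a→[0, 2, 3]; b→[1, 5, 6]; d→[4]}
  7. truncate(a, 1)  ⇒  FF..FFF..  {a→[0]; b→[1, 5, 6]; d→[4]}

blocks(b) = [1, 5, 6]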